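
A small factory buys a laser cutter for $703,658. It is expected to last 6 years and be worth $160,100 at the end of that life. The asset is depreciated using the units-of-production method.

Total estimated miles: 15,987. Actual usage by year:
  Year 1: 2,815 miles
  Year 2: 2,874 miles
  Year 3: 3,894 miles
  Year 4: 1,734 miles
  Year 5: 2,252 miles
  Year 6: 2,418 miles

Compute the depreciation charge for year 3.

$132,396

Depreciable base = $703,658 − $160,100 = $543,558.
Rate = $543,558 / 15,987 miles = $34 per mile.
Year 1: 2,815 × $34 = $95,710. Book value $607,948.
Year 2: 2,874 × $34 = $97,716. Book value $510,232.
Year 3: 3,894 × $34 = $132,396. Book value $377,836.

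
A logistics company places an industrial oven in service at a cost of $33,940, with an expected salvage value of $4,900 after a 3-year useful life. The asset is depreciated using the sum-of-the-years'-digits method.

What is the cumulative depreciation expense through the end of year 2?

Depreciable base = $33,940 − $4,900 = $29,040.
Sum of the years' digits = 3+2+1 = 6.
Year 1: $29,040 × 3/6 = $14,520. Book value $19,420.
Year 2: $29,040 × 2/6 = $9,680. Book value $9,740.
Accumulated through year 2 = $33,940 − $9,740 = $24,200.

$24,200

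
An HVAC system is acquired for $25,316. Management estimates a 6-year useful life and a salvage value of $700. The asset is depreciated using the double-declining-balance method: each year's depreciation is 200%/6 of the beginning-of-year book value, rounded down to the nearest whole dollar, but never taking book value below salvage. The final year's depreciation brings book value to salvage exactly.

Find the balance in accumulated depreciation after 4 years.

$20,314

Depreciable base = $25,316 − $700 = $24,616.
Year 1: ⌊$25,316 × 200%/6⌋ = $8,438. Book value $16,878.
Year 2: ⌊$16,878 × 200%/6⌋ = $5,626. Book value $11,252.
Year 3: ⌊$11,252 × 200%/6⌋ = $3,750. Book value $7,502.
Year 4: ⌊$7,502 × 200%/6⌋ = $2,500. Book value $5,002.
Accumulated through year 4 = $25,316 − $5,002 = $20,314.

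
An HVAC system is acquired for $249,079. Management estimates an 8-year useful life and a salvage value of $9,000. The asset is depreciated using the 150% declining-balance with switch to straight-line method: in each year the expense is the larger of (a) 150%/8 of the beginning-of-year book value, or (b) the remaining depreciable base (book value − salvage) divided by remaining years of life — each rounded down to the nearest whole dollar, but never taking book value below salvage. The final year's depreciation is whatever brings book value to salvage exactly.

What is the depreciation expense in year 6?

$24,888

Depreciable base = $249,079 − $9,000 = $240,079.
Year 1: DB = ⌊$249,079 × 150%/8⌋ = $46,702; SL = ⌊$240,079/8⌋ = $30,009 → take DB $46,702. Book value $202,377.
Year 2: DB = ⌊$202,377 × 150%/8⌋ = $37,945; SL = ⌊$193,377/7⌋ = $27,625 → take DB $37,945. Book value $164,432.
Year 3: DB = ⌊$164,432 × 150%/8⌋ = $30,831; SL = ⌊$155,432/6⌋ = $25,905 → take DB $30,831. Book value $133,601.
Year 4: DB = ⌊$133,601 × 150%/8⌋ = $25,050; SL = ⌊$124,601/5⌋ = $24,920 → take DB $25,050. Book value $108,551.
Year 5: DB = ⌊$108,551 × 150%/8⌋ = $20,353; SL = ⌊$99,551/4⌋ = $24,887 → take SL $24,887. Book value $83,664.
Year 6: DB = ⌊$83,664 × 150%/8⌋ = $15,687; SL = ⌊$74,664/3⌋ = $24,888 → take SL $24,888. Book value $58,776.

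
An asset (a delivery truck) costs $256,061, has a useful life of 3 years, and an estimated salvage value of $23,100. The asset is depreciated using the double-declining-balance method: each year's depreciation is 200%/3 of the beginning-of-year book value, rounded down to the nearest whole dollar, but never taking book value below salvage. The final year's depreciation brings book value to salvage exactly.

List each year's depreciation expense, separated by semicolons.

$170,707; $56,902; $5,352

Depreciable base = $256,061 − $23,100 = $232,961.
Year 1: ⌊$256,061 × 200%/3⌋ = $170,707. Book value $85,354.
Year 2: ⌊$85,354 × 200%/3⌋ = $56,902. Book value $28,452.
Year 3 (final): $28,452 − $23,100 = $5,352. Book value $23,100.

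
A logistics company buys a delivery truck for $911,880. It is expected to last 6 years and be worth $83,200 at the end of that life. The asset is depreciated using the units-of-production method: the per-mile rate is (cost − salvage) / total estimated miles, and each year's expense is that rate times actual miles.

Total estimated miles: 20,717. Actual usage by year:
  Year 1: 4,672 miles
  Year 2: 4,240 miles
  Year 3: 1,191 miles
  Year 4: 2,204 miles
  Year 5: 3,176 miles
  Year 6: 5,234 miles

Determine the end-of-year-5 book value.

$292,560

Depreciable base = $911,880 − $83,200 = $828,680.
Rate = $828,680 / 20,717 miles = $40 per mile.
Year 1: 4,672 × $40 = $186,880. Book value $725,000.
Year 2: 4,240 × $40 = $169,600. Book value $555,400.
Year 3: 1,191 × $40 = $47,640. Book value $507,760.
Year 4: 2,204 × $40 = $88,160. Book value $419,600.
Year 5: 3,176 × $40 = $127,040. Book value $292,560.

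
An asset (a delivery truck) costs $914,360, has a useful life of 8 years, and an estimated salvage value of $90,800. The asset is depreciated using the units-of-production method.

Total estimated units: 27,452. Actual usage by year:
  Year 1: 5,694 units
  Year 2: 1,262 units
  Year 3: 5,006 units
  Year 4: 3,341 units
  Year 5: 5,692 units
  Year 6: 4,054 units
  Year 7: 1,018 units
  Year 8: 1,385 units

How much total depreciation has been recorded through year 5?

Depreciable base = $914,360 − $90,800 = $823,560.
Rate = $823,560 / 27,452 units = $30 per unit.
Year 1: 5,694 × $30 = $170,820. Book value $743,540.
Year 2: 1,262 × $30 = $37,860. Book value $705,680.
Year 3: 5,006 × $30 = $150,180. Book value $555,500.
Year 4: 3,341 × $30 = $100,230. Book value $455,270.
Year 5: 5,692 × $30 = $170,760. Book value $284,510.
Accumulated through year 5 = $914,360 − $284,510 = $629,850.

$629,850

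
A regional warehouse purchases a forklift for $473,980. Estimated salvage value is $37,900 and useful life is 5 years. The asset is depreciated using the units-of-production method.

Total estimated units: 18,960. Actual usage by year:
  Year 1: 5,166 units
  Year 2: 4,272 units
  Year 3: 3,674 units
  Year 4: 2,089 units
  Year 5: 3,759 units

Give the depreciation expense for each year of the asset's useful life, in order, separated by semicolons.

$118,818; $98,256; $84,502; $48,047; $86,457

Depreciable base = $473,980 − $37,900 = $436,080.
Rate = $436,080 / 18,960 units = $23 per unit.
Year 1: 5,166 × $23 = $118,818. Book value $355,162.
Year 2: 4,272 × $23 = $98,256. Book value $256,906.
Year 3: 3,674 × $23 = $84,502. Book value $172,404.
Year 4: 2,089 × $23 = $48,047. Book value $124,357.
Year 5: 3,759 × $23 = $86,457. Book value $37,900.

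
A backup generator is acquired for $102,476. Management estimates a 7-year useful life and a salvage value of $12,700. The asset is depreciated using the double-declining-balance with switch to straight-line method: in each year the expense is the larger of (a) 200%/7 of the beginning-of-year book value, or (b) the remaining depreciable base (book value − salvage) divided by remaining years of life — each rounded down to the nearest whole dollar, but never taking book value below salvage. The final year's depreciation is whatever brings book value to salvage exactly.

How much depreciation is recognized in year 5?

Depreciable base = $102,476 − $12,700 = $89,776.
Year 1: DB = ⌊$102,476 × 200%/7⌋ = $29,278; SL = ⌊$89,776/7⌋ = $12,825 → take DB $29,278. Book value $73,198.
Year 2: DB = ⌊$73,198 × 200%/7⌋ = $20,913; SL = ⌊$60,498/6⌋ = $10,083 → take DB $20,913. Book value $52,285.
Year 3: DB = ⌊$52,285 × 200%/7⌋ = $14,938; SL = ⌊$39,585/5⌋ = $7,917 → take DB $14,938. Book value $37,347.
Year 4: DB = ⌊$37,347 × 200%/7⌋ = $10,670; SL = ⌊$24,647/4⌋ = $6,161 → take DB $10,670. Book value $26,677.
Year 5: DB = ⌊$26,677 × 200%/7⌋ = $7,622; SL = ⌊$13,977/3⌋ = $4,659 → take DB $7,622. Book value $19,055.

$7,622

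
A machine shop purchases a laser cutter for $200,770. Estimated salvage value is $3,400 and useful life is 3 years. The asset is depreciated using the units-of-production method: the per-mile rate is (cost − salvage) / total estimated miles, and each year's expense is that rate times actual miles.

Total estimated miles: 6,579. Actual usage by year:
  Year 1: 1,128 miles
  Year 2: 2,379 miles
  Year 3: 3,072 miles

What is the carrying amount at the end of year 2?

Depreciable base = $200,770 − $3,400 = $197,370.
Rate = $197,370 / 6,579 miles = $30 per mile.
Year 1: 1,128 × $30 = $33,840. Book value $166,930.
Year 2: 2,379 × $30 = $71,370. Book value $95,560.

$95,560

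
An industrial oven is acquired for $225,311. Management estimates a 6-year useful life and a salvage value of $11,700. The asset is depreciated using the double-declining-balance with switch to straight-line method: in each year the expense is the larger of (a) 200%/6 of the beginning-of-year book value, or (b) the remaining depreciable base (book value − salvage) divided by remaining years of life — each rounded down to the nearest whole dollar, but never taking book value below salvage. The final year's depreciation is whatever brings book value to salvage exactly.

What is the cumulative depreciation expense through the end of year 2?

$125,172

Depreciable base = $225,311 − $11,700 = $213,611.
Year 1: DB = ⌊$225,311 × 200%/6⌋ = $75,103; SL = ⌊$213,611/6⌋ = $35,601 → take DB $75,103. Book value $150,208.
Year 2: DB = ⌊$150,208 × 200%/6⌋ = $50,069; SL = ⌊$138,508/5⌋ = $27,701 → take DB $50,069. Book value $100,139.
Accumulated through year 2 = $225,311 − $100,139 = $125,172.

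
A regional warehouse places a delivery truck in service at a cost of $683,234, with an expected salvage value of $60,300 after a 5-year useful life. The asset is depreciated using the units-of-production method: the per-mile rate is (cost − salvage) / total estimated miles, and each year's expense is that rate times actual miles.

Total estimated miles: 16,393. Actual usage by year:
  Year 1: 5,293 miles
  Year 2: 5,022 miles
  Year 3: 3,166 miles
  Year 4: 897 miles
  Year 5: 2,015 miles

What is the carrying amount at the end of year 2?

$291,264

Depreciable base = $683,234 − $60,300 = $622,934.
Rate = $622,934 / 16,393 miles = $38 per mile.
Year 1: 5,293 × $38 = $201,134. Book value $482,100.
Year 2: 5,022 × $38 = $190,836. Book value $291,264.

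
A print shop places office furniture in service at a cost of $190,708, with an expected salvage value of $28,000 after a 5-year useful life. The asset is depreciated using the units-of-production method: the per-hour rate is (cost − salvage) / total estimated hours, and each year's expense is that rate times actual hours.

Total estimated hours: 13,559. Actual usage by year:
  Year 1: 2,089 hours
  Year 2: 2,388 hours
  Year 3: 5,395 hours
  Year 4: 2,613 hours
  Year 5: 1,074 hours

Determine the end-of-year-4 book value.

$40,888

Depreciable base = $190,708 − $28,000 = $162,708.
Rate = $162,708 / 13,559 hours = $12 per hour.
Year 1: 2,089 × $12 = $25,068. Book value $165,640.
Year 2: 2,388 × $12 = $28,656. Book value $136,984.
Year 3: 5,395 × $12 = $64,740. Book value $72,244.
Year 4: 2,613 × $12 = $31,356. Book value $40,888.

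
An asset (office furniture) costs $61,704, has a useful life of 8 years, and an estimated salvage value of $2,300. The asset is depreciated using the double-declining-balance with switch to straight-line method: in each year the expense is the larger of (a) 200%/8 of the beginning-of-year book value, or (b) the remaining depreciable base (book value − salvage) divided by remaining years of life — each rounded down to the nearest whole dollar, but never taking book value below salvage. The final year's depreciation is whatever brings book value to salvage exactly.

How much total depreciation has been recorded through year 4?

Depreciable base = $61,704 − $2,300 = $59,404.
Year 1: DB = ⌊$61,704 × 200%/8⌋ = $15,426; SL = ⌊$59,404/8⌋ = $7,425 → take DB $15,426. Book value $46,278.
Year 2: DB = ⌊$46,278 × 200%/8⌋ = $11,569; SL = ⌊$43,978/7⌋ = $6,282 → take DB $11,569. Book value $34,709.
Year 3: DB = ⌊$34,709 × 200%/8⌋ = $8,677; SL = ⌊$32,409/6⌋ = $5,401 → take DB $8,677. Book value $26,032.
Year 4: DB = ⌊$26,032 × 200%/8⌋ = $6,508; SL = ⌊$23,732/5⌋ = $4,746 → take DB $6,508. Book value $19,524.
Accumulated through year 4 = $61,704 − $19,524 = $42,180.

$42,180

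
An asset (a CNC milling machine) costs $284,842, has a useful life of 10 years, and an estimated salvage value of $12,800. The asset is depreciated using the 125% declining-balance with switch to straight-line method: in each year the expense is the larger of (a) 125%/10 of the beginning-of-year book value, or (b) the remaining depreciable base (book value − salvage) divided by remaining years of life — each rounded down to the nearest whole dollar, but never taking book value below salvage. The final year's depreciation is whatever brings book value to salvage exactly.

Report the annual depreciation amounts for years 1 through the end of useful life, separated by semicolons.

Depreciable base = $284,842 − $12,800 = $272,042.
Year 1: DB = ⌊$284,842 × 125%/10⌋ = $35,605; SL = ⌊$272,042/10⌋ = $27,204 → take DB $35,605. Book value $249,237.
Year 2: DB = ⌊$249,237 × 125%/10⌋ = $31,154; SL = ⌊$236,437/9⌋ = $26,270 → take DB $31,154. Book value $218,083.
Year 3: DB = ⌊$218,083 × 125%/10⌋ = $27,260; SL = ⌊$205,283/8⌋ = $25,660 → take DB $27,260. Book value $190,823.
Year 4: DB = ⌊$190,823 × 125%/10⌋ = $23,852; SL = ⌊$178,023/7⌋ = $25,431 → take SL $25,431. Book value $165,392.
Year 5: DB = ⌊$165,392 × 125%/10⌋ = $20,674; SL = ⌊$152,592/6⌋ = $25,432 → take SL $25,432. Book value $139,960.
Year 6: DB = ⌊$139,960 × 125%/10⌋ = $17,495; SL = ⌊$127,160/5⌋ = $25,432 → take SL $25,432. Book value $114,528.
Year 7: DB = ⌊$114,528 × 125%/10⌋ = $14,316; SL = ⌊$101,728/4⌋ = $25,432 → take SL $25,432. Book value $89,096.
Year 8: DB = ⌊$89,096 × 125%/10⌋ = $11,137; SL = ⌊$76,296/3⌋ = $25,432 → take SL $25,432. Book value $63,664.
Year 9: DB = ⌊$63,664 × 125%/10⌋ = $7,958; SL = ⌊$50,864/2⌋ = $25,432 → take SL $25,432. Book value $38,232.
Year 10 (final): $38,232 − $12,800 = $25,432. Book value $12,800.

$35,605; $31,154; $27,260; $25,431; $25,432; $25,432; $25,432; $25,432; $25,432; $25,432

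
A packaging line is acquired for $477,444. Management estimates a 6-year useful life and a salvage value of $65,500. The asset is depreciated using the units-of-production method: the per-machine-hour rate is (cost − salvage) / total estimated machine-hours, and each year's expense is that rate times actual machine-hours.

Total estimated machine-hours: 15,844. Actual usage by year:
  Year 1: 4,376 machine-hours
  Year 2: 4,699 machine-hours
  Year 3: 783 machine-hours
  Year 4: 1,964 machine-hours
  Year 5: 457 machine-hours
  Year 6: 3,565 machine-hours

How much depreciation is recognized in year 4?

Depreciable base = $477,444 − $65,500 = $411,944.
Rate = $411,944 / 15,844 machine-hours = $26 per machine-hour.
Year 1: 4,376 × $26 = $113,776. Book value $363,668.
Year 2: 4,699 × $26 = $122,174. Book value $241,494.
Year 3: 783 × $26 = $20,358. Book value $221,136.
Year 4: 1,964 × $26 = $51,064. Book value $170,072.

$51,064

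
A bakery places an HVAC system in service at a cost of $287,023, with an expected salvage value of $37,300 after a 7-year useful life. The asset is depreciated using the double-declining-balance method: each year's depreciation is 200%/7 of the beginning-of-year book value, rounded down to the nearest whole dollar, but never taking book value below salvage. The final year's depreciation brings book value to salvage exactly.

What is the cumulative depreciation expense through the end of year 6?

Depreciable base = $287,023 − $37,300 = $249,723.
Year 1: ⌊$287,023 × 200%/7⌋ = $82,006. Book value $205,017.
Year 2: ⌊$205,017 × 200%/7⌋ = $58,576. Book value $146,441.
Year 3: ⌊$146,441 × 200%/7⌋ = $41,840. Book value $104,601.
Year 4: ⌊$104,601 × 200%/7⌋ = $29,886. Book value $74,715.
Year 5: ⌊$74,715 × 200%/7⌋ = $21,347. Book value $53,368.
Year 6: ⌊$53,368 × 200%/7⌋ = $15,248. Book value $38,120.
Accumulated through year 6 = $287,023 − $38,120 = $248,903.

$248,903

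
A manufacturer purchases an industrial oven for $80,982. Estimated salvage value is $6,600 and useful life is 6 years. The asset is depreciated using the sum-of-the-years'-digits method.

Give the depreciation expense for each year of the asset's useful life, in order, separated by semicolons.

Depreciable base = $80,982 − $6,600 = $74,382.
Sum of the years' digits = 6+5+4+3+2+1 = 21.
Year 1: $74,382 × 6/21 = $21,252. Book value $59,730.
Year 2: $74,382 × 5/21 = $17,710. Book value $42,020.
Year 3: $74,382 × 4/21 = $14,168. Book value $27,852.
Year 4: $74,382 × 3/21 = $10,626. Book value $17,226.
Year 5: $74,382 × 2/21 = $7,084. Book value $10,142.
Year 6: $74,382 × 1/21 = $3,542. Book value $6,600.

$21,252; $17,710; $14,168; $10,626; $7,084; $3,542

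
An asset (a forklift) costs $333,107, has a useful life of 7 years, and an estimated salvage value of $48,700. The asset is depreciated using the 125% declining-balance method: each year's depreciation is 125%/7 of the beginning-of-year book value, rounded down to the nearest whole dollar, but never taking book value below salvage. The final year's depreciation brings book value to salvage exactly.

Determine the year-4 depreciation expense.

$32,969

Depreciable base = $333,107 − $48,700 = $284,407.
Year 1: ⌊$333,107 × 125%/7⌋ = $59,483. Book value $273,624.
Year 2: ⌊$273,624 × 125%/7⌋ = $48,861. Book value $224,763.
Year 3: ⌊$224,763 × 125%/7⌋ = $40,136. Book value $184,627.
Year 4: ⌊$184,627 × 125%/7⌋ = $32,969. Book value $151,658.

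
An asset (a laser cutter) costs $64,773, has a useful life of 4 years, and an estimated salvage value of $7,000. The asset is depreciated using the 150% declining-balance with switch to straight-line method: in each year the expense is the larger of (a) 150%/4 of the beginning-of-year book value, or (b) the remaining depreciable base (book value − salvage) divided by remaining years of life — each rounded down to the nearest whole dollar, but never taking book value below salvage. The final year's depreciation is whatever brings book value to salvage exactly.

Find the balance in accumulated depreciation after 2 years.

Depreciable base = $64,773 − $7,000 = $57,773.
Year 1: DB = ⌊$64,773 × 150%/4⌋ = $24,289; SL = ⌊$57,773/4⌋ = $14,443 → take DB $24,289. Book value $40,484.
Year 2: DB = ⌊$40,484 × 150%/4⌋ = $15,181; SL = ⌊$33,484/3⌋ = $11,161 → take DB $15,181. Book value $25,303.
Accumulated through year 2 = $64,773 − $25,303 = $39,470.

$39,470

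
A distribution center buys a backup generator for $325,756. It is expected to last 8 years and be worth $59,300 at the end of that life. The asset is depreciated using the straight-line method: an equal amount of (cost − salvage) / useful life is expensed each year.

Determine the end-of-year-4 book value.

$192,528

Depreciable base = $325,756 − $59,300 = $266,456.
Annual expense = $266,456 / 8 = $33,307.
End of year 1: book value $292,449.
End of year 2: book value $259,142.
End of year 3: book value $225,835.
End of year 4: book value $192,528.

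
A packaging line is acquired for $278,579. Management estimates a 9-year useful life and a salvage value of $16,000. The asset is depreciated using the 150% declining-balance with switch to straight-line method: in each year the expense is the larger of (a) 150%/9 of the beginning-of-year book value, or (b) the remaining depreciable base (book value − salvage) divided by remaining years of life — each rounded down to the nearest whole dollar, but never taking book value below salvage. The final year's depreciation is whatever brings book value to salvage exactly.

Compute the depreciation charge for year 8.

Depreciable base = $278,579 − $16,000 = $262,579.
Year 1: DB = ⌊$278,579 × 150%/9⌋ = $46,429; SL = ⌊$262,579/9⌋ = $29,175 → take DB $46,429. Book value $232,150.
Year 2: DB = ⌊$232,150 × 150%/9⌋ = $38,691; SL = ⌊$216,150/8⌋ = $27,018 → take DB $38,691. Book value $193,459.
Year 3: DB = ⌊$193,459 × 150%/9⌋ = $32,243; SL = ⌊$177,459/7⌋ = $25,351 → take DB $32,243. Book value $161,216.
Year 4: DB = ⌊$161,216 × 150%/9⌋ = $26,869; SL = ⌊$145,216/6⌋ = $24,202 → take DB $26,869. Book value $134,347.
Year 5: DB = ⌊$134,347 × 150%/9⌋ = $22,391; SL = ⌊$118,347/5⌋ = $23,669 → take SL $23,669. Book value $110,678.
Year 6: DB = ⌊$110,678 × 150%/9⌋ = $18,446; SL = ⌊$94,678/4⌋ = $23,669 → take SL $23,669. Book value $87,009.
Year 7: DB = ⌊$87,009 × 150%/9⌋ = $14,501; SL = ⌊$71,009/3⌋ = $23,669 → take SL $23,669. Book value $63,340.
Year 8: DB = ⌊$63,340 × 150%/9⌋ = $10,556; SL = ⌊$47,340/2⌋ = $23,670 → take SL $23,670. Book value $39,670.

$23,670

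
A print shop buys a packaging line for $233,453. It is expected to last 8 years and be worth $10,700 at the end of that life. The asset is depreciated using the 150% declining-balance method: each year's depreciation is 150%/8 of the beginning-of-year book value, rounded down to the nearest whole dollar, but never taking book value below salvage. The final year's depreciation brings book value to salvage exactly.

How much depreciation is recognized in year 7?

Depreciable base = $233,453 − $10,700 = $222,753.
Year 1: ⌊$233,453 × 150%/8⌋ = $43,772. Book value $189,681.
Year 2: ⌊$189,681 × 150%/8⌋ = $35,565. Book value $154,116.
Year 3: ⌊$154,116 × 150%/8⌋ = $28,896. Book value $125,220.
Year 4: ⌊$125,220 × 150%/8⌋ = $23,478. Book value $101,742.
Year 5: ⌊$101,742 × 150%/8⌋ = $19,076. Book value $82,666.
Year 6: ⌊$82,666 × 150%/8⌋ = $15,499. Book value $67,167.
Year 7: ⌊$67,167 × 150%/8⌋ = $12,593. Book value $54,574.

$12,593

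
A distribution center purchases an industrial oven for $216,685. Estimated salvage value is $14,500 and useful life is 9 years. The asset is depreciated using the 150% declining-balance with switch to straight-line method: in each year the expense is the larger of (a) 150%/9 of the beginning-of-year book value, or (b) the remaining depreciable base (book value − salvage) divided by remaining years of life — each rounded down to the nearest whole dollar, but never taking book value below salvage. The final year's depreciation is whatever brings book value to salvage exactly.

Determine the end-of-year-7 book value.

$50,500

Depreciable base = $216,685 − $14,500 = $202,185.
Year 1: DB = ⌊$216,685 × 150%/9⌋ = $36,114; SL = ⌊$202,185/9⌋ = $22,465 → take DB $36,114. Book value $180,571.
Year 2: DB = ⌊$180,571 × 150%/9⌋ = $30,095; SL = ⌊$166,071/8⌋ = $20,758 → take DB $30,095. Book value $150,476.
Year 3: DB = ⌊$150,476 × 150%/9⌋ = $25,079; SL = ⌊$135,976/7⌋ = $19,425 → take DB $25,079. Book value $125,397.
Year 4: DB = ⌊$125,397 × 150%/9⌋ = $20,899; SL = ⌊$110,897/6⌋ = $18,482 → take DB $20,899. Book value $104,498.
Year 5: DB = ⌊$104,498 × 150%/9⌋ = $17,416; SL = ⌊$89,998/5⌋ = $17,999 → take SL $17,999. Book value $86,499.
Year 6: DB = ⌊$86,499 × 150%/9⌋ = $14,416; SL = ⌊$71,999/4⌋ = $17,999 → take SL $17,999. Book value $68,500.
Year 7: DB = ⌊$68,500 × 150%/9⌋ = $11,416; SL = ⌊$54,000/3⌋ = $18,000 → take SL $18,000. Book value $50,500.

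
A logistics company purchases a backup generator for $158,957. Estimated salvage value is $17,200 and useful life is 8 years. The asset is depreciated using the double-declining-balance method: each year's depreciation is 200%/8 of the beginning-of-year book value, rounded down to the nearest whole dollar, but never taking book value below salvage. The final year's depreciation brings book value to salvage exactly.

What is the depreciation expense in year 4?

Depreciable base = $158,957 − $17,200 = $141,757.
Year 1: ⌊$158,957 × 200%/8⌋ = $39,739. Book value $119,218.
Year 2: ⌊$119,218 × 200%/8⌋ = $29,804. Book value $89,414.
Year 3: ⌊$89,414 × 200%/8⌋ = $22,353. Book value $67,061.
Year 4: ⌊$67,061 × 200%/8⌋ = $16,765. Book value $50,296.

$16,765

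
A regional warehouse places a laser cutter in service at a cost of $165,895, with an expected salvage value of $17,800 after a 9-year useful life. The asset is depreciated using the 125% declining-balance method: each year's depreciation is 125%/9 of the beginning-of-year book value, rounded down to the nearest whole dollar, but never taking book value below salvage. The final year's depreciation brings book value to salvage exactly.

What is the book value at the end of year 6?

Depreciable base = $165,895 − $17,800 = $148,095.
Year 1: ⌊$165,895 × 125%/9⌋ = $23,040. Book value $142,855.
Year 2: ⌊$142,855 × 125%/9⌋ = $19,840. Book value $123,015.
Year 3: ⌊$123,015 × 125%/9⌋ = $17,085. Book value $105,930.
Year 4: ⌊$105,930 × 125%/9⌋ = $14,712. Book value $91,218.
Year 5: ⌊$91,218 × 125%/9⌋ = $12,669. Book value $78,549.
Year 6: ⌊$78,549 × 125%/9⌋ = $10,909. Book value $67,640.

$67,640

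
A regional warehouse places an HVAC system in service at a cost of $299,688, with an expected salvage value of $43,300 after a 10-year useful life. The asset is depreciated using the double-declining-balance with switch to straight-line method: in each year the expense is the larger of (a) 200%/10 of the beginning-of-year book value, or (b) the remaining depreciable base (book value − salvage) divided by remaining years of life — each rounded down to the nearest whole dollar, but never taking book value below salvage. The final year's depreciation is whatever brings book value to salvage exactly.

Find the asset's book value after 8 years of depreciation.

Depreciable base = $299,688 − $43,300 = $256,388.
Year 1: DB = ⌊$299,688 × 200%/10⌋ = $59,937; SL = ⌊$256,388/10⌋ = $25,638 → take DB $59,937. Book value $239,751.
Year 2: DB = ⌊$239,751 × 200%/10⌋ = $47,950; SL = ⌊$196,451/9⌋ = $21,827 → take DB $47,950. Book value $191,801.
Year 3: DB = ⌊$191,801 × 200%/10⌋ = $38,360; SL = ⌊$148,501/8⌋ = $18,562 → take DB $38,360. Book value $153,441.
Year 4: DB = ⌊$153,441 × 200%/10⌋ = $30,688; SL = ⌊$110,141/7⌋ = $15,734 → take DB $30,688. Book value $122,753.
Year 5: DB = ⌊$122,753 × 200%/10⌋ = $24,550; SL = ⌊$79,453/6⌋ = $13,242 → take DB $24,550. Book value $98,203.
Year 6: DB = ⌊$98,203 × 200%/10⌋ = $19,640; SL = ⌊$54,903/5⌋ = $10,980 → take DB $19,640. Book value $78,563.
Year 7: DB = ⌊$78,563 × 200%/10⌋ = $15,712; SL = ⌊$35,263/4⌋ = $8,815 → take DB $15,712. Book value $62,851.
Year 8: DB = ⌊$62,851 × 200%/10⌋ = $12,570; SL = ⌊$19,551/3⌋ = $6,517 → take DB $12,570. Book value $50,281.

$50,281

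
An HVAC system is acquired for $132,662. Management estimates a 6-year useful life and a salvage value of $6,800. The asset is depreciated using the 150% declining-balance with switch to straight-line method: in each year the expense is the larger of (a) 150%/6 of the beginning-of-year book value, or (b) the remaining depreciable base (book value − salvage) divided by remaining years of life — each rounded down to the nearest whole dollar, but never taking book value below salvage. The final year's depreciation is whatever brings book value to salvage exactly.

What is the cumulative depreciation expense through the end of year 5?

$109,472

Depreciable base = $132,662 − $6,800 = $125,862.
Year 1: DB = ⌊$132,662 × 150%/6⌋ = $33,165; SL = ⌊$125,862/6⌋ = $20,977 → take DB $33,165. Book value $99,497.
Year 2: DB = ⌊$99,497 × 150%/6⌋ = $24,874; SL = ⌊$92,697/5⌋ = $18,539 → take DB $24,874. Book value $74,623.
Year 3: DB = ⌊$74,623 × 150%/6⌋ = $18,655; SL = ⌊$67,823/4⌋ = $16,955 → take DB $18,655. Book value $55,968.
Year 4: DB = ⌊$55,968 × 150%/6⌋ = $13,992; SL = ⌊$49,168/3⌋ = $16,389 → take SL $16,389. Book value $39,579.
Year 5: DB = ⌊$39,579 × 150%/6⌋ = $9,894; SL = ⌊$32,779/2⌋ = $16,389 → take SL $16,389. Book value $23,190.
Accumulated through year 5 = $132,662 − $23,190 = $109,472.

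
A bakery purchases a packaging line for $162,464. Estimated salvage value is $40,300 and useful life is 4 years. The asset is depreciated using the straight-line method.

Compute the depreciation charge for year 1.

$30,541

Depreciable base = $162,464 − $40,300 = $122,164.
Annual expense = $122,164 / 4 = $30,541.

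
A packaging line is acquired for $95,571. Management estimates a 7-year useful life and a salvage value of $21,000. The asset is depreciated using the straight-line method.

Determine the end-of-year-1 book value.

Depreciable base = $95,571 − $21,000 = $74,571.
Annual expense = $74,571 / 7 = $10,653.
End of year 1: book value $84,918.

$84,918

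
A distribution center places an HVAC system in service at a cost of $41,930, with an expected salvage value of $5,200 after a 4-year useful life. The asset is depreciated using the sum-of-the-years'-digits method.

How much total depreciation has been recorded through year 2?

Depreciable base = $41,930 − $5,200 = $36,730.
Sum of the years' digits = 4+3+2+1 = 10.
Year 1: $36,730 × 4/10 = $14,692. Book value $27,238.
Year 2: $36,730 × 3/10 = $11,019. Book value $16,219.
Accumulated through year 2 = $41,930 − $16,219 = $25,711.

$25,711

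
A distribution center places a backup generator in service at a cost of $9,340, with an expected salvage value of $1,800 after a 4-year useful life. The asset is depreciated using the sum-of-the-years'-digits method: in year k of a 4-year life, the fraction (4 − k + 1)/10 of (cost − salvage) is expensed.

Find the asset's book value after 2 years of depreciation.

$4,062

Depreciable base = $9,340 − $1,800 = $7,540.
Sum of the years' digits = 4+3+2+1 = 10.
Year 1: $7,540 × 4/10 = $3,016. Book value $6,324.
Year 2: $7,540 × 3/10 = $2,262. Book value $4,062.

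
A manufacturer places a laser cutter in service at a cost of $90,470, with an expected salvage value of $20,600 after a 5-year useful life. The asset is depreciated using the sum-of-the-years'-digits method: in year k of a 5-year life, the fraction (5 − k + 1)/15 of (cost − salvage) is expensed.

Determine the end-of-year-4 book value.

Depreciable base = $90,470 − $20,600 = $69,870.
Sum of the years' digits = 5+4+3+2+1 = 15.
Year 1: $69,870 × 5/15 = $23,290. Book value $67,180.
Year 2: $69,870 × 4/15 = $18,632. Book value $48,548.
Year 3: $69,870 × 3/15 = $13,974. Book value $34,574.
Year 4: $69,870 × 2/15 = $9,316. Book value $25,258.

$25,258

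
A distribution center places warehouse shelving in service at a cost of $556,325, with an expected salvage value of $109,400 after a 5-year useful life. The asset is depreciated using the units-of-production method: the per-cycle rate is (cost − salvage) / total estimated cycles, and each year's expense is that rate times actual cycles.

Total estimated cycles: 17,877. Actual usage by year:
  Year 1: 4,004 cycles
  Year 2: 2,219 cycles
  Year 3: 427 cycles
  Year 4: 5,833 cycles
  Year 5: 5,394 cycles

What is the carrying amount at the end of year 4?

Depreciable base = $556,325 − $109,400 = $446,925.
Rate = $446,925 / 17,877 cycles = $25 per cycle.
Year 1: 4,004 × $25 = $100,100. Book value $456,225.
Year 2: 2,219 × $25 = $55,475. Book value $400,750.
Year 3: 427 × $25 = $10,675. Book value $390,075.
Year 4: 5,833 × $25 = $145,825. Book value $244,250.

$244,250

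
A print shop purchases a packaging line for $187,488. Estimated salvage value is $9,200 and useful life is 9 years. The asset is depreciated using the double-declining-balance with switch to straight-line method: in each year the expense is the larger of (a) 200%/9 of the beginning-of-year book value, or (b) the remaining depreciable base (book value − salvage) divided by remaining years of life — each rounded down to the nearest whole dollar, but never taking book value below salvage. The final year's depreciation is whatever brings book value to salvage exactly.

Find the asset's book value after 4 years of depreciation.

Depreciable base = $187,488 − $9,200 = $178,288.
Year 1: DB = ⌊$187,488 × 200%/9⌋ = $41,664; SL = ⌊$178,288/9⌋ = $19,809 → take DB $41,664. Book value $145,824.
Year 2: DB = ⌊$145,824 × 200%/9⌋ = $32,405; SL = ⌊$136,624/8⌋ = $17,078 → take DB $32,405. Book value $113,419.
Year 3: DB = ⌊$113,419 × 200%/9⌋ = $25,204; SL = ⌊$104,219/7⌋ = $14,888 → take DB $25,204. Book value $88,215.
Year 4: DB = ⌊$88,215 × 200%/9⌋ = $19,603; SL = ⌊$79,015/6⌋ = $13,169 → take DB $19,603. Book value $68,612.

$68,612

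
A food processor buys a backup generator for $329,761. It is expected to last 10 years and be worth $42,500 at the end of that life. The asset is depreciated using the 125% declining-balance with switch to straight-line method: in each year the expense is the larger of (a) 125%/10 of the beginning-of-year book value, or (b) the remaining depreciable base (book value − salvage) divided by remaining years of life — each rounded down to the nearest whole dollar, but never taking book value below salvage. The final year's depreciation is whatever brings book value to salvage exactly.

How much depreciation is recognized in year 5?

Depreciable base = $329,761 − $42,500 = $287,261.
Year 1: DB = ⌊$329,761 × 125%/10⌋ = $41,220; SL = ⌊$287,261/10⌋ = $28,726 → take DB $41,220. Book value $288,541.
Year 2: DB = ⌊$288,541 × 125%/10⌋ = $36,067; SL = ⌊$246,041/9⌋ = $27,337 → take DB $36,067. Book value $252,474.
Year 3: DB = ⌊$252,474 × 125%/10⌋ = $31,559; SL = ⌊$209,974/8⌋ = $26,246 → take DB $31,559. Book value $220,915.
Year 4: DB = ⌊$220,915 × 125%/10⌋ = $27,614; SL = ⌊$178,415/7⌋ = $25,487 → take DB $27,614. Book value $193,301.
Year 5: DB = ⌊$193,301 × 125%/10⌋ = $24,162; SL = ⌊$150,801/6⌋ = $25,133 → take SL $25,133. Book value $168,168.

$25,133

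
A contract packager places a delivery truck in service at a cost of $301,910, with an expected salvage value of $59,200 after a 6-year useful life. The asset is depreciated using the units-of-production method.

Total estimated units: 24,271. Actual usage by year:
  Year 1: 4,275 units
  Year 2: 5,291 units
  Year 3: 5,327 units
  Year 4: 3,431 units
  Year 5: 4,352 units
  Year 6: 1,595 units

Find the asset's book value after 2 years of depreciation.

Depreciable base = $301,910 − $59,200 = $242,710.
Rate = $242,710 / 24,271 units = $10 per unit.
Year 1: 4,275 × $10 = $42,750. Book value $259,160.
Year 2: 5,291 × $10 = $52,910. Book value $206,250.

$206,250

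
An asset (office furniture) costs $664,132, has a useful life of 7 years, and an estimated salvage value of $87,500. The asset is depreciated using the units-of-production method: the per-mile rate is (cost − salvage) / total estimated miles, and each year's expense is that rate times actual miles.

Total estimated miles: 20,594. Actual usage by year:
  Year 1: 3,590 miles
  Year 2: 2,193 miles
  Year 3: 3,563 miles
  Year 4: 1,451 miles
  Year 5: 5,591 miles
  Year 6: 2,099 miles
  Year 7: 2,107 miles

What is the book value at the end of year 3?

$402,444

Depreciable base = $664,132 − $87,500 = $576,632.
Rate = $576,632 / 20,594 miles = $28 per mile.
Year 1: 3,590 × $28 = $100,520. Book value $563,612.
Year 2: 2,193 × $28 = $61,404. Book value $502,208.
Year 3: 3,563 × $28 = $99,764. Book value $402,444.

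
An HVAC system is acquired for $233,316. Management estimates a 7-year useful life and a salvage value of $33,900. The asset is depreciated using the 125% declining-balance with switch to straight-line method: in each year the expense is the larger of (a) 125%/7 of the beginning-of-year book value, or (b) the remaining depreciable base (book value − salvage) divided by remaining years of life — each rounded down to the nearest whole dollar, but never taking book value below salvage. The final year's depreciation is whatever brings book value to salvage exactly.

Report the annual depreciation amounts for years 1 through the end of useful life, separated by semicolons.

$41,663; $34,223; $28,112; $23,854; $23,854; $23,855; $23,855

Depreciable base = $233,316 − $33,900 = $199,416.
Year 1: DB = ⌊$233,316 × 125%/7⌋ = $41,663; SL = ⌊$199,416/7⌋ = $28,488 → take DB $41,663. Book value $191,653.
Year 2: DB = ⌊$191,653 × 125%/7⌋ = $34,223; SL = ⌊$157,753/6⌋ = $26,292 → take DB $34,223. Book value $157,430.
Year 3: DB = ⌊$157,430 × 125%/7⌋ = $28,112; SL = ⌊$123,530/5⌋ = $24,706 → take DB $28,112. Book value $129,318.
Year 4: DB = ⌊$129,318 × 125%/7⌋ = $23,092; SL = ⌊$95,418/4⌋ = $23,854 → take SL $23,854. Book value $105,464.
Year 5: DB = ⌊$105,464 × 125%/7⌋ = $18,832; SL = ⌊$71,564/3⌋ = $23,854 → take SL $23,854. Book value $81,610.
Year 6: DB = ⌊$81,610 × 125%/7⌋ = $14,573; SL = ⌊$47,710/2⌋ = $23,855 → take SL $23,855. Book value $57,755.
Year 7 (final): $57,755 − $33,900 = $23,855. Book value $33,900.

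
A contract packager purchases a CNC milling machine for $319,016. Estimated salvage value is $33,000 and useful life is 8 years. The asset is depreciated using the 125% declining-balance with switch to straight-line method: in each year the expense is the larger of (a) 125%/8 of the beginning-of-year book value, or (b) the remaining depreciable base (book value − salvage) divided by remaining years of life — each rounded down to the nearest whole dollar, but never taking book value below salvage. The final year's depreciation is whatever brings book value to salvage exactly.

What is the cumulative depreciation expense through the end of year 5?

$190,839

Depreciable base = $319,016 − $33,000 = $286,016.
Year 1: DB = ⌊$319,016 × 125%/8⌋ = $49,846; SL = ⌊$286,016/8⌋ = $35,752 → take DB $49,846. Book value $269,170.
Year 2: DB = ⌊$269,170 × 125%/8⌋ = $42,057; SL = ⌊$236,170/7⌋ = $33,738 → take DB $42,057. Book value $227,113.
Year 3: DB = ⌊$227,113 × 125%/8⌋ = $35,486; SL = ⌊$194,113/6⌋ = $32,352 → take DB $35,486. Book value $191,627.
Year 4: DB = ⌊$191,627 × 125%/8⌋ = $29,941; SL = ⌊$158,627/5⌋ = $31,725 → take SL $31,725. Book value $159,902.
Year 5: DB = ⌊$159,902 × 125%/8⌋ = $24,984; SL = ⌊$126,902/4⌋ = $31,725 → take SL $31,725. Book value $128,177.
Accumulated through year 5 = $319,016 − $128,177 = $190,839.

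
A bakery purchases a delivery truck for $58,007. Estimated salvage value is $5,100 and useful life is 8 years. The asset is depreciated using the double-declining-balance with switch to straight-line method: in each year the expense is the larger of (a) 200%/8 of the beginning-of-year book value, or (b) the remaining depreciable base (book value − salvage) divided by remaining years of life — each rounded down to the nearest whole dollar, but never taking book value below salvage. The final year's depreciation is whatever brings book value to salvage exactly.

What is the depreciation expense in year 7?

$2,613

Depreciable base = $58,007 − $5,100 = $52,907.
Year 1: DB = ⌊$58,007 × 200%/8⌋ = $14,501; SL = ⌊$52,907/8⌋ = $6,613 → take DB $14,501. Book value $43,506.
Year 2: DB = ⌊$43,506 × 200%/8⌋ = $10,876; SL = ⌊$38,406/7⌋ = $5,486 → take DB $10,876. Book value $32,630.
Year 3: DB = ⌊$32,630 × 200%/8⌋ = $8,157; SL = ⌊$27,530/6⌋ = $4,588 → take DB $8,157. Book value $24,473.
Year 4: DB = ⌊$24,473 × 200%/8⌋ = $6,118; SL = ⌊$19,373/5⌋ = $3,874 → take DB $6,118. Book value $18,355.
Year 5: DB = ⌊$18,355 × 200%/8⌋ = $4,588; SL = ⌊$13,255/4⌋ = $3,313 → take DB $4,588. Book value $13,767.
Year 6: DB = ⌊$13,767 × 200%/8⌋ = $3,441; SL = ⌊$8,667/3⌋ = $2,889 → take DB $3,441. Book value $10,326.
Year 7: DB = ⌊$10,326 × 200%/8⌋ = $2,581; SL = ⌊$5,226/2⌋ = $2,613 → take SL $2,613. Book value $7,713.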